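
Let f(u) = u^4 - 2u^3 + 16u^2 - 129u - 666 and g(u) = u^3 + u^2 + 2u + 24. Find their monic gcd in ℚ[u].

u + 3

Repeated division with remainder:
  u^4 - 2u^3 + 16u^2 - 129u - 666 = (u - 3)(u^3 + u^2 + 2u + 24) + (17u^2 - 147u - 594)
  u^3 + u^2 + 2u + 24 = ((1/17)u + 164/289)(17u^2 - 147u - 594) + ((34784/289)u + 104352/289)
  17u^2 - 147u - 594 = ((4913/34784)u - 28611/17392)((34784/289)u + 104352/289) + (0)
Last nonzero remainder: (34784/289)u + 104352/289. Dividing through by 34784/289 gives the monic gcd u + 3.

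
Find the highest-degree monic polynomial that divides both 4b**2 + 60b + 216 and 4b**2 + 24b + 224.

1

Apply the Euclidean algorithm:
  4b**2 + 60b + 216 = (4b**2 + 24b + 224) + (36b - 8)
  4b**2 + 24b + 224 = ((1/9)b + 56/81)(36b - 8) + (18592/81)
  36b - 8 = ((729/4648)b - 81/2324)(18592/81) + (0)
The last nonzero remainder is the constant 18592/81, so the polynomials are coprime and gcd = 1.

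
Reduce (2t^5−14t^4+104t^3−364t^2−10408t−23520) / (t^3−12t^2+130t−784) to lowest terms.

Apply the Euclidean algorithm:
  2t^5−14t^4+104t^3−364t^2−10408t−23520 = (2t^2+10t−36)(t^3−12t^2+130t−784) + (−528t^2+2112t−51744)
  t^3−12t^2+130t−784 = (−(1/528)t+1/66)(−528t^2+2112t−51744) + (0)
Last nonzero remainder: −528t^2+2112t−51744. Dividing through by −528 gives the monic gcd t^2−4t+98.
Cancel t^2−4t+98 from numerator and denominator to get the reduced form.

(2t^3−6t^2−116t−240)/(t−8)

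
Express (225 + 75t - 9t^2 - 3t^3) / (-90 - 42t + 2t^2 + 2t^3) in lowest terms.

Repeated division with remainder:
  -3t^3 - 9t^2 + 75t + 225 = (-3/2)(2t^3 + 2t^2 - 42t - 90) + (-6t^2 + 12t + 90)
  2t^3 + 2t^2 - 42t - 90 = (-(1/3)t - 1)(-6t^2 + 12t + 90) + (0)
Last nonzero remainder: -6t^2 + 12t + 90. Dividing through by -6 gives the monic gcd t^2 - 2t - 15.
Cancel t^2 - 2t - 15 from numerator and denominator to get the reduced form.

(-15 - 3t)/(6 + 2t)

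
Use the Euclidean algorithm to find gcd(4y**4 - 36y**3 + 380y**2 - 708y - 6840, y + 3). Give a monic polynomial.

y + 3

By polynomial division,
  4y**4 - 36y**3 + 380y**2 - 708y - 6840 = (4y**3 - 48y**2 + 524y - 2280)(y + 3) + (0)
The last nonzero remainder y + 3 is already monic.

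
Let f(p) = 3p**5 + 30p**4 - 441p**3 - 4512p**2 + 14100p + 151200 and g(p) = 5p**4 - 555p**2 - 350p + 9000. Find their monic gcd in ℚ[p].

p**2 - p - 90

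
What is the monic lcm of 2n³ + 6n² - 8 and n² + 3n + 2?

Repeated division with remainder:
  2n³ + 6n² - 8 = (2n)(n² + 3n + 2) + (-4n - 8)
  n² + 3n + 2 = (-(1/4)n - 1/4)(-4n - 8) + (0)
Last nonzero remainder: -4n - 8. Dividing through by -4 gives the monic gcd n + 2.
Then lcm(f, g) = f·g / gcd(f, g); expanding and making the result monic gives the answer.

n⁴ + 4n³ + 3n² - 4n - 4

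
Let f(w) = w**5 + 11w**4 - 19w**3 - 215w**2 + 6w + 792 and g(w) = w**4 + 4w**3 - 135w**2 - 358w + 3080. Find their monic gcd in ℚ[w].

w**2 + 7w - 44

Apply the Euclidean algorithm:
  w**5 + 11w**4 - 19w**3 - 215w**2 + 6w + 792 = (w + 7)(w**4 + 4w**3 - 135w**2 - 358w + 3080) + (88w**3 + 1088w**2 - 568w - 20768)
  w**4 + 4w**3 - 135w**2 - 358w + 3080 = ((1/88)w - 23/242)(88w**3 + 1088w**2 - 568w - 20768) + (-(3042/121)w**2 - (21294/121)w + 12168/11)
  88w**3 + 1088w**2 - 568w - 20768 = (-(5324/1521)w - 28556/1521)(-(3042/121)w**2 - (21294/121)w + 12168/11) + (0)
Last nonzero remainder: -(3042/121)w**2 - (21294/121)w + 12168/11. Dividing through by -3042/121 gives the monic gcd w**2 + 7w - 44.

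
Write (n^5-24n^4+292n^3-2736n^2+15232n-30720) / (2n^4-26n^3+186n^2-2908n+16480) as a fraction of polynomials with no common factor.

Euclidean algorithm in ℚ[n]:
  n^5-24n^4+292n^3-2736n^2+15232n-30720 = ((1/2)n-11/2)(2n^4-26n^3+186n^2-2908n+16480) + (56n^3-259n^2-9002n+59920)
  2n^4-26n^3+186n^2-2908n+16480 = ((1/28)n-67/224)(56n^3-259n^2-9002n+59920) + ((13761/32)n^2-(123849/16)n+68805/2)
  56n^3-259n^2-9002n+59920 = ((1792/13761)n+23968/13761)((13761/32)n^2-(123849/16)n+68805/2) + (0)
Last nonzero remainder: (13761/32)n^2-(123849/16)n+68805/2. Dividing through by 13761/32 gives the monic gcd n^2-18n+80.
Cancel n^2-18n+80 from numerator and denominator to get the reduced form.

(n^3-6n^2+104n-384)/(2n^2+10n+206)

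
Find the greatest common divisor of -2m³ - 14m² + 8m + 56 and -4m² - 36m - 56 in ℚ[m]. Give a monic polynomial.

m² + 9m + 14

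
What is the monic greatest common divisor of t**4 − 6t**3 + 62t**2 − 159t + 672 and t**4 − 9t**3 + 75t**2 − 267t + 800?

t**2 − 3t + 32

By polynomial division,
  t**4 − 6t**3 + 62t**2 − 159t + 672 = (t**4 − 9t**3 + 75t**2 − 267t + 800) + (3t**3 − 13t**2 + 108t − 128)
  t**4 − 9t**3 + 75t**2 − 267t + 800 = ((1/3)t − 14/9)(3t**3 − 13t**2 + 108t − 128) + ((169/9)t**2 − (169/3)t + 5408/9)
  3t**3 − 13t**2 + 108t − 128 = ((27/169)t − 36/169)((169/9)t**2 − (169/3)t + 5408/9) + (0)
Last nonzero remainder: (169/9)t**2 − (169/3)t + 5408/9. Dividing through by 169/9 gives the monic gcd t**2 − 3t + 32.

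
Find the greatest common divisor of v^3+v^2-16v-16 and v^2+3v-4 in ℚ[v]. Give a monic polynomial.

Apply the Euclidean algorithm:
  v^3+v^2-16v-16 = (v-2)(v^2+3v-4) + (-6v-24)
  v^2+3v-4 = (-(1/6)v+1/6)(-6v-24) + (0)
Last nonzero remainder: -6v-24. Dividing through by -6 gives the monic gcd v+4.

v+4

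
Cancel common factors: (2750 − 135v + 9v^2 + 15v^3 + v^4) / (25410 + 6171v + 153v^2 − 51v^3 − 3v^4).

(−25 + 6v − v^2)/(−231 − 12v + 3v^2)

Repeated division with remainder:
  v^4 + 15v^3 + 9v^2 − 135v + 2750 = (−1/3)(−3v^4 − 51v^3 + 153v^2 + 6171v + 25410) + (−2v^3 + 60v^2 + 1922v + 11220)
  −3v^4 − 51v^3 + 153v^2 + 6171v + 25410 = ((3/2)v + 141/2)(−2v^3 + 60v^2 + 1922v + 11220) + (−6960v^2 − 146160v − 765600)
  −2v^3 + 60v^2 + 1922v + 11220 = ((1/3480)v − 17/1160)(−6960v^2 − 146160v − 765600) + (0)
Last nonzero remainder: −6960v^2 − 146160v − 765600. Dividing through by −6960 gives the monic gcd v^2 + 21v + 110.
Cancel v^2 + 21v + 110 from numerator and denominator to get the reduced form.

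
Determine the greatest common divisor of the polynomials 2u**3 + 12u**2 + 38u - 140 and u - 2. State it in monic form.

u - 2

Repeated division with remainder:
  2u**3 + 12u**2 + 38u - 140 = (2u**2 + 16u + 70)(u - 2) + (0)
The last nonzero remainder u - 2 is already monic.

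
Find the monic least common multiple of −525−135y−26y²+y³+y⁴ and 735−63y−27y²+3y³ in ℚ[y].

3675+420y+47y²−33y³−6y⁴+y⁵

Apply the Euclidean algorithm:
  y⁴+y³−26y²−135y−525 = ((1/3)y+10/3)(3y³−27y²−63y+735) + (85y²−170y−2975)
  3y³−27y²−63y+735 = ((3/85)y−21/85)(85y²−170y−2975) + (0)
Last nonzero remainder: 85y²−170y−2975. Dividing through by 85 gives the monic gcd y²−2y−35.
Then lcm(f, g) = f·g / gcd(f, g); expanding and making the result monic gives the answer.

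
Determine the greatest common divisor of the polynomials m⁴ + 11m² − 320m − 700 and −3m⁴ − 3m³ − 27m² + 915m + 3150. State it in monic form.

m³ − 2m² + 15m − 350

Euclidean algorithm in ℚ[m]:
  m⁴ + 11m² − 320m − 700 = (−1/3)(−3m⁴ − 3m³ − 27m² + 915m + 3150) + (−m³ + 2m² − 15m + 350)
  −3m⁴ − 3m³ − 27m² + 915m + 3150 = (3m + 9)(−m³ + 2m² − 15m + 350) + (0)
Last nonzero remainder: −m³ + 2m² − 15m + 350. Dividing through by −1 gives the monic gcd m³ − 2m² + 15m − 350.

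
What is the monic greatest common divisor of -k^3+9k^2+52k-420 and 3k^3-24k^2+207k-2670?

Repeated division with remainder:
  -k^3+9k^2+52k-420 = (-1/3)(3k^3-24k^2+207k-2670) + (k^2+121k-1310)
  3k^3-24k^2+207k-2670 = (3k-387)(k^2+121k-1310) + (50964k-509640)
  k^2+121k-1310 = ((1/50964)k+131/50964)(50964k-509640) + (0)
Last nonzero remainder: 50964k-509640. Dividing through by 50964 gives the monic gcd k-10.

k-10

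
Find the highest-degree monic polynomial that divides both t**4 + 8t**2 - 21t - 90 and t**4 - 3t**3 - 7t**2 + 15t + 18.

t**2 - t - 6

Apply the Euclidean algorithm:
  t**4 + 8t**2 - 21t - 90 = (t**4 - 3t**3 - 7t**2 + 15t + 18) + (3t**3 + 15t**2 - 36t - 108)
  t**4 - 3t**3 - 7t**2 + 15t + 18 = ((1/3)t - 8/3)(3t**3 + 15t**2 - 36t - 108) + (45t**2 - 45t - 270)
  3t**3 + 15t**2 - 36t - 108 = ((1/15)t + 2/5)(45t**2 - 45t - 270) + (0)
Last nonzero remainder: 45t**2 - 45t - 270. Dividing through by 45 gives the monic gcd t**2 - t - 6.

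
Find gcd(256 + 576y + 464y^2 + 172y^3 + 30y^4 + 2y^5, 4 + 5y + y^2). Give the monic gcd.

4 + 5y + y^2

By polynomial division,
  2y^5 + 30y^4 + 172y^3 + 464y^2 + 576y + 256 = (2y^3 + 20y^2 + 64y + 64)(y^2 + 5y + 4) + (0)
The last nonzero remainder y^2 + 5y + 4 is already monic.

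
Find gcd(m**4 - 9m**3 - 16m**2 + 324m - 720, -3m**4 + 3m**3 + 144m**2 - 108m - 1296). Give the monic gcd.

m**3 - 4m**2 - 36m + 144

Euclidean algorithm in ℚ[m]:
  m**4 - 9m**3 - 16m**2 + 324m - 720 = (-1/3)(-3m**4 + 3m**3 + 144m**2 - 108m - 1296) + (-8m**3 + 32m**2 + 288m - 1152)
  -3m**4 + 3m**3 + 144m**2 - 108m - 1296 = ((3/8)m + 9/8)(-8m**3 + 32m**2 + 288m - 1152) + (0)
Last nonzero remainder: -8m**3 + 32m**2 + 288m - 1152. Dividing through by -8 gives the monic gcd m**3 - 4m**2 - 36m + 144.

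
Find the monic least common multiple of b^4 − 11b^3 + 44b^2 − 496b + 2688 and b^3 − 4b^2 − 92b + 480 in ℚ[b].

b^6 − 7b^5 − 60b^4 + 340b^3 − 1936b^2 + 40512b − 161280

Euclidean algorithm in ℚ[b]:
  b^4 − 11b^3 + 44b^2 − 496b + 2688 = (b − 7)(b^3 − 4b^2 − 92b + 480) + (108b^2 − 1620b + 6048)
  b^3 − 4b^2 − 92b + 480 = ((1/108)b + 11/108)(108b^2 − 1620b + 6048) + (17b − 136)
  108b^2 − 1620b + 6048 = ((108/17)b − 756/17)(17b − 136) + (0)
Last nonzero remainder: 17b − 136. Dividing through by 17 gives the monic gcd b − 8.
Then lcm(f, g) = f·g / gcd(f, g); expanding and making the result monic gives the answer.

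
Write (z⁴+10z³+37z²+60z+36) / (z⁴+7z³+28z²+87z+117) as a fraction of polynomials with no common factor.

By polynomial division,
  z⁴+10z³+37z²+60z+36 = (z⁴+7z³+28z²+87z+117) + (3z³+9z²−27z−81)
  z⁴+7z³+28z²+87z+117 = ((1/3)z+4/3)(3z³+9z²−27z−81) + (25z²+150z+225)
  3z³+9z²−27z−81 = ((3/25)z−9/25)(25z²+150z+225) + (0)
Last nonzero remainder: 25z²+150z+225. Dividing through by 25 gives the monic gcd z²+6z+9.
Cancel z²+6z+9 from numerator and denominator to get the reduced form.

(z²+4z+4)/(z²+z+13)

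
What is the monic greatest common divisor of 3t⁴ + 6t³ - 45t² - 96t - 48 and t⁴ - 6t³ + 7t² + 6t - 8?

Euclidean algorithm in ℚ[t]:
  3t⁴ + 6t³ - 45t² - 96t - 48 = (3)(t⁴ - 6t³ + 7t² + 6t - 8) + (24t³ - 66t² - 114t - 24)
  t⁴ - 6t³ + 7t² + 6t - 8 = ((1/24)t - 13/96)(24t³ - 66t² - 114t - 24) + ((45/16)t² - (135/16)t - 45/4)
  24t³ - 66t² - 114t - 24 = ((128/15)t + 32/15)((45/16)t² - (135/16)t - 45/4) + (0)
Last nonzero remainder: (45/16)t² - (135/16)t - 45/4. Dividing through by 45/16 gives the monic gcd t² - 3t - 4.

t² - 3t - 4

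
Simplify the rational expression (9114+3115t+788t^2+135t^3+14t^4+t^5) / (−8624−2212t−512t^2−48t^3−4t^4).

(−186−37t−7t^2−t^3)/(176+20t+4t^2)

Apply the Euclidean algorithm:
  t^5+14t^4+135t^3+788t^2+3115t+9114 = (−(1/4)t−1/2)(−4t^4−48t^3−512t^2−2212t−8624) + (−17t^3−21t^2−147t+4802)
  −4t^4−48t^3−512t^2−2212t−8624 = ((4/17)t+732/289)(−17t^3−21t^2−147t+4802) + (−(122600/289)t^2−(858200/289)t−6007400/289)
  −17t^3−21t^2−147t+4802 = ((4913/122600)t−14161/61300)(−(122600/289)t^2−(858200/289)t−6007400/289) + (0)
Last nonzero remainder: −(122600/289)t^2−(858200/289)t−6007400/289. Dividing through by −122600/289 gives the monic gcd t^2+7t+49.
Cancel t^2+7t+49 from numerator and denominator to get the reduced form.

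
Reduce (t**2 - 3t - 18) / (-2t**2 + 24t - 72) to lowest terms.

Apply the Euclidean algorithm:
  t**2 - 3t - 18 = (-1/2)(-2t**2 + 24t - 72) + (9t - 54)
  -2t**2 + 24t - 72 = (-(2/9)t + 4/3)(9t - 54) + (0)
Last nonzero remainder: 9t - 54. Dividing through by 9 gives the monic gcd t - 6.
Cancel t - 6 from numerator and denominator to get the reduced form.

(-t - 3)/(2t - 12)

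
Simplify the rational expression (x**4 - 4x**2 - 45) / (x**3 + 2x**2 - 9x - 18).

By polynomial division,
  x**4 - 4x**2 - 45 = (x - 2)(x**3 + 2x**2 - 9x - 18) + (9x**2 - 81)
  x**3 + 2x**2 - 9x - 18 = ((1/9)x + 2/9)(9x**2 - 81) + (0)
Last nonzero remainder: 9x**2 - 81. Dividing through by 9 gives the monic gcd x**2 - 9.
Cancel x**2 - 9 from numerator and denominator to get the reduced form.

(x**2 + 5)/(x + 2)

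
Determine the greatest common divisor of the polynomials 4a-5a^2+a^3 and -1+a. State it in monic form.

-1+a

Apply the Euclidean algorithm:
  a^3-5a^2+4a = (a^2-4a)(a-1) + (0)
The last nonzero remainder a-1 is already monic.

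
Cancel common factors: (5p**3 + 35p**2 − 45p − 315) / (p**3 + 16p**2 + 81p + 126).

Apply the Euclidean algorithm:
  5p**3 + 35p**2 − 45p − 315 = (5)(p**3 + 16p**2 + 81p + 126) + (−45p**2 − 450p − 945)
  p**3 + 16p**2 + 81p + 126 = (−(1/45)p − 2/15)(−45p**2 − 450p − 945) + (0)
Last nonzero remainder: −45p**2 − 450p − 945. Dividing through by −45 gives the monic gcd p**2 + 10p + 21.
Cancel p**2 + 10p + 21 from numerator and denominator to get the reduced form.

(5p − 15)/(p + 6)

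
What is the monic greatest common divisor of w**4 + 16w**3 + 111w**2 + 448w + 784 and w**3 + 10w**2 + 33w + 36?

Apply the Euclidean algorithm:
  w**4 + 16w**3 + 111w**2 + 448w + 784 = (w + 6)(w**3 + 10w**2 + 33w + 36) + (18w**2 + 214w + 568)
  w**3 + 10w**2 + 33w + 36 = ((1/18)w - 17/162)(18w**2 + 214w + 568) + ((1936/81)w + 7744/81)
  18w**2 + 214w + 568 = ((729/968)w + 5751/968)((1936/81)w + 7744/81) + (0)
Last nonzero remainder: (1936/81)w + 7744/81. Dividing through by 1936/81 gives the monic gcd w + 4.

w + 4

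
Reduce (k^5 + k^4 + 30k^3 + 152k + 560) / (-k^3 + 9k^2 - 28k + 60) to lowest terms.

Apply the Euclidean algorithm:
  k^5 + k^4 + 30k^3 + 152k + 560 = (-k^2 - 10k - 92)(-k^3 + 9k^2 - 28k + 60) + (608k^2 - 1824k + 6080)
  -k^3 + 9k^2 - 28k + 60 = (-(1/608)k + 3/304)(608k^2 - 1824k + 6080) + (0)
Last nonzero remainder: 608k^2 - 1824k + 6080. Dividing through by 608 gives the monic gcd k^2 - 3k + 10.
Cancel k^2 - 3k + 10 from numerator and denominator to get the reduced form.

(-k^3 - 4k^2 - 32k - 56)/(k - 6)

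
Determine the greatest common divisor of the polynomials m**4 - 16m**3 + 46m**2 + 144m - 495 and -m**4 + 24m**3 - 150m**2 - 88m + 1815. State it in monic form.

Euclidean algorithm in ℚ[m]:
  m**4 - 16m**3 + 46m**2 + 144m - 495 = (-1)(-m**4 + 24m**3 - 150m**2 - 88m + 1815) + (8m**3 - 104m**2 + 56m + 1320)
  -m**4 + 24m**3 - 150m**2 - 88m + 1815 = (-(1/8)m + 11/8)(8m**3 - 104m**2 + 56m + 1320) + (0)
Last nonzero remainder: 8m**3 - 104m**2 + 56m + 1320. Dividing through by 8 gives the monic gcd m**3 - 13m**2 + 7m + 165.

m**3 - 13m**2 + 7m + 165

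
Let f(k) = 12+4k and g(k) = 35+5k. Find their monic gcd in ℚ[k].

1

Apply the Euclidean algorithm:
  4k+12 = (4/5)(5k+35) + (-16)
  5k+35 = (-(5/16)k-35/16)(-16) + (0)
The last nonzero remainder is the constant -16, so the polynomials are coprime and gcd = 1.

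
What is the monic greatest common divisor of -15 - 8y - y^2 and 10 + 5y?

1

By polynomial division,
  -y^2 - 8y - 15 = (-(1/5)y - 6/5)(5y + 10) + (-3)
  5y + 10 = (-(5/3)y - 10/3)(-3) + (0)
The last nonzero remainder is the constant -3, so the polynomials are coprime and gcd = 1.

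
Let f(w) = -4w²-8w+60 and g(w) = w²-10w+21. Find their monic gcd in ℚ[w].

Repeated division with remainder:
  -4w²-8w+60 = (-4)(w²-10w+21) + (-48w+144)
  w²-10w+21 = (-(1/48)w+7/48)(-48w+144) + (0)
Last nonzero remainder: -48w+144. Dividing through by -48 gives the monic gcd w-3.

w-3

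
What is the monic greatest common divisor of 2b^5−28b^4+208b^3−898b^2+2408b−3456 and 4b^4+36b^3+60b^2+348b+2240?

Repeated division with remainder:
  2b^5−28b^4+208b^3−898b^2+2408b−3456 = ((1/2)b−23/2)(4b^4+36b^3+60b^2+348b+2240) + (592b^3−382b^2+5290b+22304)
  4b^4+36b^3+60b^2+348b+2240 = ((1/148)b+2855/43808)(592b^3−382b^2+5290b+22304) + ((1076625/21904)b^2−(3229875/21904)b+1076625/1369)
  592b^3−382b^2+5290b+22304 = ((12967168/1076625)b+30534176/1076625)((1076625/21904)b^2−(3229875/21904)b+1076625/1369) + (0)
Last nonzero remainder: (1076625/21904)b^2−(3229875/21904)b+1076625/1369. Dividing through by 1076625/21904 gives the monic gcd b^2−3b+16.

b^2−3b+16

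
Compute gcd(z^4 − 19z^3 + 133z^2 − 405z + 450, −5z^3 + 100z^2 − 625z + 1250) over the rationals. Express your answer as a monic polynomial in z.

z^2 − 10z + 25

By polynomial division,
  z^4 − 19z^3 + 133z^2 − 405z + 450 = (−(1/5)z − 1/5)(−5z^3 + 100z^2 − 625z + 1250) + (28z^2 − 280z + 700)
  −5z^3 + 100z^2 − 625z + 1250 = (−(5/28)z + 25/14)(28z^2 − 280z + 700) + (0)
Last nonzero remainder: 28z^2 − 280z + 700. Dividing through by 28 gives the monic gcd z^2 − 10z + 25.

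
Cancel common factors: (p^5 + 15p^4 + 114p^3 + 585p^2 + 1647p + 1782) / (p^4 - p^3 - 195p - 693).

(p^2 + 9p + 18)/(p - 7)

Repeated division with remainder:
  p^5 + 15p^4 + 114p^3 + 585p^2 + 1647p + 1782 = (p + 16)(p^4 - p^3 - 195p - 693) + (130p^3 + 780p^2 + 5460p + 12870)
  p^4 - p^3 - 195p - 693 = ((1/130)p - 7/130)(130p^3 + 780p^2 + 5460p + 12870) + (0)
Last nonzero remainder: 130p^3 + 780p^2 + 5460p + 12870. Dividing through by 130 gives the monic gcd p^3 + 6p^2 + 42p + 99.
Cancel p^3 + 6p^2 + 42p + 99 from numerator and denominator to get the reduced form.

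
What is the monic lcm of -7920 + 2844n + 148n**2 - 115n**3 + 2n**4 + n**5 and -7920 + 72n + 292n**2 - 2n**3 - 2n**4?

By polynomial division,
  n**5 + 2n**4 - 115n**3 + 148n**2 + 2844n - 7920 = (-(1/2)n - 1/2)(-2n**4 - 2n**3 + 292n**2 + 72n - 7920) + (30n**3 + 330n**2 - 1080n - 11880)
  -2n**4 - 2n**3 + 292n**2 + 72n - 7920 = (-(1/15)n + 2/3)(30n**3 + 330n**2 - 1080n - 11880) + (0)
Last nonzero remainder: 30n**3 + 330n**2 - 1080n - 11880. Dividing through by 30 gives the monic gcd n**3 + 11n**2 - 36n - 396.
Then lcm(f, g) = f·g / gcd(f, g); expanding and making the result monic gives the answer.

79200 - 36360n + 1364n**2 + 1298n**3 - 135n**4 - 8n**5 + n**6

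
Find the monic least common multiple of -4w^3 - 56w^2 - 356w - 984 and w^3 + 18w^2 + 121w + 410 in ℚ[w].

w^4 + 24w^3 + 229w^2 + 1136w + 2460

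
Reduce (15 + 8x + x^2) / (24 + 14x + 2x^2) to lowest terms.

(5 + x)/(8 + 2x)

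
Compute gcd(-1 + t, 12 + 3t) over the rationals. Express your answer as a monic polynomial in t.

Apply the Euclidean algorithm:
  t - 1 = (1/3)(3t + 12) + (-5)
  3t + 12 = (-(3/5)t - 12/5)(-5) + (0)
The last nonzero remainder is the constant -5, so the polynomials are coprime and gcd = 1.

1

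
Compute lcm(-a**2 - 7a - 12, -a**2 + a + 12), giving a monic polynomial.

Euclidean algorithm in ℚ[a]:
  -a**2 - 7a - 12 = (-a**2 + a + 12) + (-8a - 24)
  -a**2 + a + 12 = ((1/8)a - 1/2)(-8a - 24) + (0)
Last nonzero remainder: -8a - 24. Dividing through by -8 gives the monic gcd a + 3.
Then lcm(f, g) = f·g / gcd(f, g); expanding and making the result monic gives the answer.

a**3 + 3a**2 - 16a - 48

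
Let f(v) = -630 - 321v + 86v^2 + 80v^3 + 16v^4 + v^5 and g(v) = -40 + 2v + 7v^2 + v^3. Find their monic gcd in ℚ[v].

-10 + 3v + v^2

Apply the Euclidean algorithm:
  v^5 + 16v^4 + 80v^3 + 86v^2 - 321v - 630 = (v^2 + 9v + 15)(v^3 + 7v^2 + 2v - 40) + (3v^2 + 9v - 30)
  v^3 + 7v^2 + 2v - 40 = ((1/3)v + 4/3)(3v^2 + 9v - 30) + (0)
Last nonzero remainder: 3v^2 + 9v - 30. Dividing through by 3 gives the monic gcd v^2 + 3v - 10.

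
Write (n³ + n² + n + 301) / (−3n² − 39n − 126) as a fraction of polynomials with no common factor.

By polynomial division,
  n³ + n² + n + 301 = (−(1/3)n + 4)(−3n² − 39n − 126) + (115n + 805)
  −3n² − 39n − 126 = (−(3/115)n − 18/115)(115n + 805) + (0)
Last nonzero remainder: 115n + 805. Dividing through by 115 gives the monic gcd n + 7.
Cancel n + 7 from numerator and denominator to get the reduced form.

(−n² + 6n − 43)/(3n + 18)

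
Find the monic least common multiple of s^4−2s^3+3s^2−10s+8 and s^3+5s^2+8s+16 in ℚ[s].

s^5+2s^4−5s^3+2s^2−32s+32

Apply the Euclidean algorithm:
  s^4−2s^3+3s^2−10s+8 = (s−7)(s^3+5s^2+8s+16) + (30s^2+30s+120)
  s^3+5s^2+8s+16 = ((1/30)s+2/15)(30s^2+30s+120) + (0)
Last nonzero remainder: 30s^2+30s+120. Dividing through by 30 gives the monic gcd s^2+s+4.
Then lcm(f, g) = f·g / gcd(f, g); expanding and making the result monic gives the answer.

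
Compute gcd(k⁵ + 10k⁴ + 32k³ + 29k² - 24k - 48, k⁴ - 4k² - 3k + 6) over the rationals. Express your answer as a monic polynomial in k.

Apply the Euclidean algorithm:
  k⁵ + 10k⁴ + 32k³ + 29k² - 24k - 48 = (k + 10)(k⁴ - 4k² - 3k + 6) + (36k³ + 72k² - 108)
  k⁴ - 4k² - 3k + 6 = ((1/36)k - 1/18)(36k³ + 72k² - 108) + (0)
Last nonzero remainder: 36k³ + 72k² - 108. Dividing through by 36 gives the monic gcd k³ + 2k² - 3.

k³ + 2k² - 3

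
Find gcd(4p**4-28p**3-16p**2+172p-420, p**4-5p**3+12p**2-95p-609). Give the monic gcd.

p**2-4p-21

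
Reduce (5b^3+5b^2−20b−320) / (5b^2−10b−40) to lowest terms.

(b^2+5b+16)/(b+2)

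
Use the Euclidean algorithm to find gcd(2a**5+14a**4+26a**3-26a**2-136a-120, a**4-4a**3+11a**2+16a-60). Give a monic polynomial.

a**2-4

By polynomial division,
  2a**5+14a**4+26a**3-26a**2-136a-120 = (2a+22)(a**4-4a**3+11a**2+16a-60) + (92a**3-300a**2-368a+1200)
  a**4-4a**3+11a**2+16a-60 = ((1/92)a-17/2116)(92a**3-300a**2-368a+1200) + ((6660/529)a**2-26640/529)
  92a**3-300a**2-368a+1200 = ((12167/1665)a-2645/111)((6660/529)a**2-26640/529) + (0)
Last nonzero remainder: (6660/529)a**2-26640/529. Dividing through by 6660/529 gives the monic gcd a**2-4.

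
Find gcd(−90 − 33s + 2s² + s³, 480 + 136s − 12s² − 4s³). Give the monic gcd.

−30 − s + s²

Apply the Euclidean algorithm:
  s³ + 2s² − 33s − 90 = (−1/4)(−4s³ − 12s² + 136s + 480) + (−s² + s + 30)
  −4s³ − 12s² + 136s + 480 = (4s + 16)(−s² + s + 30) + (0)
Last nonzero remainder: −s² + s + 30. Dividing through by −1 gives the monic gcd s² − s − 30.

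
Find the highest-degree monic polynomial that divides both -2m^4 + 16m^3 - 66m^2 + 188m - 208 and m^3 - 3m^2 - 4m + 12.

Euclidean algorithm in ℚ[m]:
  -2m^4 + 16m^3 - 66m^2 + 188m - 208 = (-2m + 10)(m^3 - 3m^2 - 4m + 12) + (-44m^2 + 252m - 328)
  m^3 - 3m^2 - 4m + 12 = (-(1/44)m - 15/242)(-44m^2 + 252m - 328) + ((504/121)m - 1008/121)
  -44m^2 + 252m - 328 = (-(1331/126)m + 4961/126)((504/121)m - 1008/121) + (0)
Last nonzero remainder: (504/121)m - 1008/121. Dividing through by 504/121 gives the monic gcd m - 2.

m - 2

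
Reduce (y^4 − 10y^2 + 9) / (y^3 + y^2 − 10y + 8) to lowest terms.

(y^3 + y^2 − 9y − 9)/(y^2 + 2y − 8)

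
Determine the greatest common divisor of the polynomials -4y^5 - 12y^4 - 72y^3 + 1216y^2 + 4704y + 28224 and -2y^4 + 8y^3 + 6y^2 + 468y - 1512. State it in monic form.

y^3 - y^2 - 6y - 252

By polynomial division,
  -4y^5 - 12y^4 - 72y^3 + 1216y^2 + 4704y + 28224 = (2y + 14)(-2y^4 + 8y^3 + 6y^2 + 468y - 1512) + (-196y^3 + 196y^2 + 1176y + 49392)
  -2y^4 + 8y^3 + 6y^2 + 468y - 1512 = ((1/98)y - 3/98)(-196y^3 + 196y^2 + 1176y + 49392) + (0)
Last nonzero remainder: -196y^3 + 196y^2 + 1176y + 49392. Dividing through by -196 gives the monic gcd y^3 - y^2 - 6y - 252.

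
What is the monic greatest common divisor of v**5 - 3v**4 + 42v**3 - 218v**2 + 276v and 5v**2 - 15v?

v**2 - 3v

By polynomial division,
  v**5 - 3v**4 + 42v**3 - 218v**2 + 276v = ((1/5)v**3 + (42/5)v - 92/5)(5v**2 - 15v) + (0)
Last nonzero remainder: 5v**2 - 15v. Dividing through by 5 gives the monic gcd v**2 - 3v.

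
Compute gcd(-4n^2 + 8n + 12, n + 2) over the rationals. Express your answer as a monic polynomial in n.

Euclidean algorithm in ℚ[n]:
  -4n^2 + 8n + 12 = (-4n + 16)(n + 2) + (-20)
  n + 2 = (-(1/20)n - 1/10)(-20) + (0)
The last nonzero remainder is the constant -20, so the polynomials are coprime and gcd = 1.

1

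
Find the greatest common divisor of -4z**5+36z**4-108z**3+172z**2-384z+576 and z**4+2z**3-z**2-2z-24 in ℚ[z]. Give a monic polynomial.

z**2+z+4

Repeated division with remainder:
  -4z**5+36z**4-108z**3+172z**2-384z+576 = (-4z+44)(z**4+2z**3-z**2-2z-24) + (-200z**3+208z**2-392z+1632)
  z**4+2z**3-z**2-2z-24 = (-(1/200)z-19/1250)(-200z**3+208z**2-392z+1632) + ((126/625)z**2+(126/625)z+504/625)
  -200z**3+208z**2-392z+1632 = (-(62500/63)z+42500/21)((126/625)z**2+(126/625)z+504/625) + (0)
Last nonzero remainder: (126/625)z**2+(126/625)z+504/625. Dividing through by 126/625 gives the monic gcd z**2+z+4.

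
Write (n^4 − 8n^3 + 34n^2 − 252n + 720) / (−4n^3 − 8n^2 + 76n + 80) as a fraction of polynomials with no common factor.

(−n^3 + 4n^2 − 18n + 180)/(4n^2 + 24n + 20)

Repeated division with remainder:
  n^4 − 8n^3 + 34n^2 − 252n + 720 = (−(1/4)n + 5/2)(−4n^3 − 8n^2 + 76n + 80) + (73n^2 − 422n + 520)
  −4n^3 − 8n^2 + 76n + 80 = (−(4/73)n − 2272/5329)(73n^2 − 422n + 520) + (−(401940/5329)n + 1607760/5329)
  73n^2 − 422n + 520 = (−(389017/401940)n + 69277/40194)(−(401940/5329)n + 1607760/5329) + (0)
Last nonzero remainder: −(401940/5329)n + 1607760/5329. Dividing through by −401940/5329 gives the monic gcd n − 4.
Cancel n − 4 from numerator and denominator to get the reduced form.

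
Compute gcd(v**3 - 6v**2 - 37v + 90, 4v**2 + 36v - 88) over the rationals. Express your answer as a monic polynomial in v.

v - 2

Apply the Euclidean algorithm:
  v**3 - 6v**2 - 37v + 90 = ((1/4)v - 15/4)(4v**2 + 36v - 88) + (120v - 240)
  4v**2 + 36v - 88 = ((1/30)v + 11/30)(120v - 240) + (0)
Last nonzero remainder: 120v - 240. Dividing through by 120 gives the monic gcd v - 2.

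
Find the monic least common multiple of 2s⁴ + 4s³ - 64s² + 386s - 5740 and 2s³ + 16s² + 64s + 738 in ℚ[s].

Apply the Euclidean algorithm:
  2s⁴ + 4s³ - 64s² + 386s - 5740 = (s - 6)(2s³ + 16s² + 64s + 738) + (-32s² + 32s - 1312)
  2s³ + 16s² + 64s + 738 = (-(1/16)s - 9/16)(-32s² + 32s - 1312) + (0)
Last nonzero remainder: -32s² + 32s - 1312. Dividing through by -32 gives the monic gcd s² - s + 41.
Then lcm(f, g) = f·g / gcd(f, g); expanding and making the result monic gives the answer.

s⁵ + 11s⁴ - 14s³ - 95s² - 1133s - 25830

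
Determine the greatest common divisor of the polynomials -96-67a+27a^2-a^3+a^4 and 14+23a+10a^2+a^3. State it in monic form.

1+a

By polynomial division,
  a^4-a^3+27a^2-67a-96 = (a-11)(a^3+10a^2+23a+14) + (114a^2+172a+58)
  a^3+10a^2+23a+14 = ((1/114)a+242/3249)(114a^2+172a+58) + ((31450/3249)a+31450/3249)
  114a^2+172a+58 = ((185193/15725)a+94221/15725)((31450/3249)a+31450/3249) + (0)
Last nonzero remainder: (31450/3249)a+31450/3249. Dividing through by 31450/3249 gives the monic gcd a+1.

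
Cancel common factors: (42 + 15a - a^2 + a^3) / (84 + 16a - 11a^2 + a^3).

Repeated division with remainder:
  a^3 - a^2 + 15a + 42 = (a^3 - 11a^2 + 16a + 84) + (10a^2 - a - 42)
  a^3 - 11a^2 + 16a + 84 = ((1/10)a - 109/100)(10a^2 - a - 42) + ((1911/100)a + 1911/50)
  10a^2 - a - 42 = ((1000/1911)a - 100/91)((1911/100)a + 1911/50) + (0)
Last nonzero remainder: (1911/100)a + 1911/50. Dividing through by 1911/100 gives the monic gcd a + 2.
Cancel a + 2 from numerator and denominator to get the reduced form.

(21 - 3a + a^2)/(42 - 13a + a^2)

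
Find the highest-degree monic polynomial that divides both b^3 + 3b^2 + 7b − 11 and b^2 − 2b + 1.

Apply the Euclidean algorithm:
  b^3 + 3b^2 + 7b − 11 = (b + 5)(b^2 − 2b + 1) + (16b − 16)
  b^2 − 2b + 1 = ((1/16)b − 1/16)(16b − 16) + (0)
Last nonzero remainder: 16b − 16. Dividing through by 16 gives the monic gcd b − 1.

b − 1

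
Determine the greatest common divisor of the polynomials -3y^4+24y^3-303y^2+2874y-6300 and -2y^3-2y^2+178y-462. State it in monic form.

Apply the Euclidean algorithm:
  -3y^4+24y^3-303y^2+2874y-6300 = ((3/2)y-27/2)(-2y^3-2y^2+178y-462) + (-597y^2+5970y-12537)
  -2y^3-2y^2+178y-462 = ((2/597)y+22/597)(-597y^2+5970y-12537) + (0)
Last nonzero remainder: -597y^2+5970y-12537. Dividing through by -597 gives the monic gcd y^2-10y+21.

y^2-10y+21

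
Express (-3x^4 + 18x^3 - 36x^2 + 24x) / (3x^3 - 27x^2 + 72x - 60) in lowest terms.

(-x^2 + 2x)/(x - 5)

Apply the Euclidean algorithm:
  -3x^4 + 18x^3 - 36x^2 + 24x = (-x - 3)(3x^3 - 27x^2 + 72x - 60) + (-45x^2 + 180x - 180)
  3x^3 - 27x^2 + 72x - 60 = (-(1/15)x + 1/3)(-45x^2 + 180x - 180) + (0)
Last nonzero remainder: -45x^2 + 180x - 180. Dividing through by -45 gives the monic gcd x^2 - 4x + 4.
Cancel x^2 - 4x + 4 from numerator and denominator to get the reduced form.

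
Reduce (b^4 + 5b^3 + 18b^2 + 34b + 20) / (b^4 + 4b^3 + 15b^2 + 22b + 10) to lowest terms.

(b + 2)/(b + 1)

Repeated division with remainder:
  b^4 + 5b^3 + 18b^2 + 34b + 20 = (b^4 + 4b^3 + 15b^2 + 22b + 10) + (b^3 + 3b^2 + 12b + 10)
  b^4 + 4b^3 + 15b^2 + 22b + 10 = (b + 1)(b^3 + 3b^2 + 12b + 10) + (0)
The last nonzero remainder b^3 + 3b^2 + 12b + 10 is already monic.
Cancel b^3 + 3b^2 + 12b + 10 from numerator and denominator to get the reduced form.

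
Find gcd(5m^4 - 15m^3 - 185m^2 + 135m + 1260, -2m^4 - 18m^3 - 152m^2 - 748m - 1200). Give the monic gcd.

m^2 + 7m + 12

By polynomial division,
  5m^4 - 15m^3 - 185m^2 + 135m + 1260 = (-5/2)(-2m^4 - 18m^3 - 152m^2 - 748m - 1200) + (-60m^3 - 565m^2 - 1735m - 1740)
  -2m^4 - 18m^3 - 152m^2 - 748m - 1200 = ((1/30)m - 1/72)(-60m^3 - 565m^2 - 1735m - 1740) + (-(7345/72)m^2 - (51415/72)m - 7345/6)
  -60m^3 - 565m^2 - 1735m - 1740 = ((864/1469)m + 2088/1469)(-(7345/72)m^2 - (51415/72)m - 7345/6) + (0)
Last nonzero remainder: -(7345/72)m^2 - (51415/72)m - 7345/6. Dividing through by -7345/72 gives the monic gcd m^2 + 7m + 12.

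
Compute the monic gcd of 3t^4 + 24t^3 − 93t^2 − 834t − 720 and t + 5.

t + 5

Repeated division with remainder:
  3t^4 + 24t^3 − 93t^2 − 834t − 720 = (3t^3 + 9t^2 − 138t − 144)(t + 5) + (0)
The last nonzero remainder t + 5 is already monic.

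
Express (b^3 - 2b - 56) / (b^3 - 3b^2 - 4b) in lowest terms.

(b^2 + 4b + 14)/(b^2 + b)

Euclidean algorithm in ℚ[b]:
  b^3 - 2b - 56 = (b^3 - 3b^2 - 4b) + (3b^2 + 2b - 56)
  b^3 - 3b^2 - 4b = ((1/3)b - 11/9)(3b^2 + 2b - 56) + ((154/9)b - 616/9)
  3b^2 + 2b - 56 = ((27/154)b + 9/11)((154/9)b - 616/9) + (0)
Last nonzero remainder: (154/9)b - 616/9. Dividing through by 154/9 gives the monic gcd b - 4.
Cancel b - 4 from numerator and denominator to get the reduced form.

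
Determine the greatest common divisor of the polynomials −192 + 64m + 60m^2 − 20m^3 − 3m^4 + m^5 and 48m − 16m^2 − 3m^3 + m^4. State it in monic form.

Repeated division with remainder:
  m^5 − 3m^4 − 20m^3 + 60m^2 + 64m − 192 = (m)(m^4 − 3m^3 − 16m^2 + 48m) + (−4m^3 + 12m^2 + 64m − 192)
  m^4 − 3m^3 − 16m^2 + 48m = (−(1/4)m)(−4m^3 + 12m^2 + 64m − 192) + (0)
Last nonzero remainder: −4m^3 + 12m^2 + 64m − 192. Dividing through by −4 gives the monic gcd m^3 − 3m^2 − 16m + 48.

48 − 16m − 3m^2 + m^3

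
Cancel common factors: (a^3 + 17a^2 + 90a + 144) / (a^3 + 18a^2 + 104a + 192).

(a + 3)/(a + 4)

By polynomial division,
  a^3 + 17a^2 + 90a + 144 = (a^3 + 18a^2 + 104a + 192) + (-a^2 - 14a - 48)
  a^3 + 18a^2 + 104a + 192 = (-a - 4)(-a^2 - 14a - 48) + (0)
Last nonzero remainder: -a^2 - 14a - 48. Dividing through by -1 gives the monic gcd a^2 + 14a + 48.
Cancel a^2 + 14a + 48 from numerator and denominator to get the reduced form.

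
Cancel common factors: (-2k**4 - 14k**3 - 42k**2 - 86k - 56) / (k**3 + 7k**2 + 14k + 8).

(-2k**2 - 4k - 14)/(k + 2)

Euclidean algorithm in ℚ[k]:
  -2k**4 - 14k**3 - 42k**2 - 86k - 56 = (-2k)(k**3 + 7k**2 + 14k + 8) + (-14k**2 - 70k - 56)
  k**3 + 7k**2 + 14k + 8 = (-(1/14)k - 1/7)(-14k**2 - 70k - 56) + (0)
Last nonzero remainder: -14k**2 - 70k - 56. Dividing through by -14 gives the monic gcd k**2 + 5k + 4.
Cancel k**2 + 5k + 4 from numerator and denominator to get the reduced form.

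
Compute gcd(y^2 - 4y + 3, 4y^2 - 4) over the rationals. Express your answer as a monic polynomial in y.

y - 1

Euclidean algorithm in ℚ[y]:
  y^2 - 4y + 3 = (1/4)(4y^2 - 4) + (-4y + 4)
  4y^2 - 4 = (-y - 1)(-4y + 4) + (0)
Last nonzero remainder: -4y + 4. Dividing through by -4 gives the monic gcd y - 1.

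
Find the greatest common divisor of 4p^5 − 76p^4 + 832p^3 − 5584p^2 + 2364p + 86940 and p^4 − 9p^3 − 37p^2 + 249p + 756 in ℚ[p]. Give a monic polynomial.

p^3 − 13p^2 + 15p + 189

Euclidean algorithm in ℚ[p]:
  4p^5 − 76p^4 + 832p^3 − 5584p^2 + 2364p + 86940 = (4p − 40)(p^4 − 9p^3 − 37p^2 + 249p + 756) + (620p^3 − 8060p^2 + 9300p + 117180)
  p^4 − 9p^3 − 37p^2 + 249p + 756 = ((1/620)p + 1/155)(620p^3 − 8060p^2 + 9300p + 117180) + (0)
Last nonzero remainder: 620p^3 − 8060p^2 + 9300p + 117180. Dividing through by 620 gives the monic gcd p^3 − 13p^2 + 15p + 189.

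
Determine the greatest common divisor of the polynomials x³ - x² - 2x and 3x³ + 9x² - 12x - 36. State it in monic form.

x - 2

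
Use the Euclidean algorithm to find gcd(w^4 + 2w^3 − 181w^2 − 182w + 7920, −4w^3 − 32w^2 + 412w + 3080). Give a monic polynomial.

Repeated division with remainder:
  w^4 + 2w^3 − 181w^2 − 182w + 7920 = (−(1/4)w + 3/2)(−4w^3 − 32w^2 + 412w + 3080) + (−30w^2 − 30w + 3300)
  −4w^3 − 32w^2 + 412w + 3080 = ((2/15)w + 14/15)(−30w^2 − 30w + 3300) + (0)
Last nonzero remainder: −30w^2 − 30w + 3300. Dividing through by −30 gives the monic gcd w^2 + w − 110.

w^2 + w − 110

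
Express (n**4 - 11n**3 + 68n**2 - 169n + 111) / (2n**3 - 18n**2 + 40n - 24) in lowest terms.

(n**3 - 10n**2 + 58n - 111)/(2n**2 - 16n + 24)

Euclidean algorithm in ℚ[n]:
  n**4 - 11n**3 + 68n**2 - 169n + 111 = ((1/2)n - 1)(2n**3 - 18n**2 + 40n - 24) + (30n**2 - 117n + 87)
  2n**3 - 18n**2 + 40n - 24 = ((1/15)n - 17/50)(30n**2 - 117n + 87) + (-(279/50)n + 279/50)
  30n**2 - 117n + 87 = (-(500/93)n + 1450/93)(-(279/50)n + 279/50) + (0)
Last nonzero remainder: -(279/50)n + 279/50. Dividing through by -279/50 gives the monic gcd n - 1.
Cancel n - 1 from numerator and denominator to get the reduced form.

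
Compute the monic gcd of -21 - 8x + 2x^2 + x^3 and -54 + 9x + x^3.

Repeated division with remainder:
  x^3 + 2x^2 - 8x - 21 = (x^3 + 9x - 54) + (2x^2 - 17x + 33)
  x^3 + 9x - 54 = ((1/2)x + 17/4)(2x^2 - 17x + 33) + ((259/4)x - 777/4)
  2x^2 - 17x + 33 = ((8/259)x - 44/259)((259/4)x - 777/4) + (0)
Last nonzero remainder: (259/4)x - 777/4. Dividing through by 259/4 gives the monic gcd x - 3.

-3 + x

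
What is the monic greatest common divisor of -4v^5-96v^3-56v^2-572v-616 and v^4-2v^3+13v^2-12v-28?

v^3+13v+14

By polynomial division,
  -4v^5-96v^3-56v^2-572v-616 = (-4v-8)(v^4-2v^3+13v^2-12v-28) + (-60v^3-780v-840)
  v^4-2v^3+13v^2-12v-28 = (-(1/60)v+1/30)(-60v^3-780v-840) + (0)
Last nonzero remainder: -60v^3-780v-840. Dividing through by -60 gives the monic gcd v^3+13v+14.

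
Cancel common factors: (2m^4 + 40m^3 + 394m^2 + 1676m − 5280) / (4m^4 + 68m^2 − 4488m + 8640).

(m + 11)/(2m − 18)

Repeated division with remainder:
  2m^4 + 40m^3 + 394m^2 + 1676m − 5280 = (1/2)(4m^4 + 68m^2 − 4488m + 8640) + (40m^3 + 360m^2 + 3920m − 9600)
  4m^4 + 68m^2 − 4488m + 8640 = ((1/10)m − 9/10)(40m^3 + 360m^2 + 3920m − 9600) + (0)
Last nonzero remainder: 40m^3 + 360m^2 + 3920m − 9600. Dividing through by 40 gives the monic gcd m^3 + 9m^2 + 98m − 240.
Cancel m^3 + 9m^2 + 98m − 240 from numerator and denominator to get the reduced form.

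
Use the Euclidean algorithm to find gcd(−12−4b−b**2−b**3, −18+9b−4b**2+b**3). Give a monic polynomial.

6−b+b**2

Repeated division with remainder:
  −b**3−b**2−4b−12 = (−1)(b**3−4b**2+9b−18) + (−5b**2+5b−30)
  b**3−4b**2+9b−18 = (−(1/5)b+3/5)(−5b**2+5b−30) + (0)
Last nonzero remainder: −5b**2+5b−30. Dividing through by −5 gives the monic gcd b**2−b+6.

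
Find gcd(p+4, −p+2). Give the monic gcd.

1

Apply the Euclidean algorithm:
  p+4 = (−1)(−p+2) + (6)
  −p+2 = (−(1/6)p+1/3)(6) + (0)
The last nonzero remainder is the constant 6, so the polynomials are coprime and gcd = 1.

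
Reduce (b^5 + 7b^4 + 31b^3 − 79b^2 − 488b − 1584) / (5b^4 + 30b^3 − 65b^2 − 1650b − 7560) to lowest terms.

By polynomial division,
  b^5 + 7b^4 + 31b^3 − 79b^2 − 488b − 1584 = ((1/5)b + 1/5)(5b^4 + 30b^3 − 65b^2 − 1650b − 7560) + (38b^3 + 264b^2 + 1354b − 72)
  5b^4 + 30b^3 − 65b^2 − 1650b − 7560 = ((5/38)b − 45/361)(38b^3 + 264b^2 + 1354b − 72) + (−(75900/361)b^2 − (531300/361)b − 2732400/361)
  38b^3 + 264b^2 + 1354b − 72 = (−(6859/37950)b + 361/37950)(−(75900/361)b^2 − (531300/361)b − 2732400/361) + (0)
Last nonzero remainder: −(75900/361)b^2 − (531300/361)b − 2732400/361. Dividing through by −75900/361 gives the monic gcd b^2 + 7b + 36.
Cancel b^2 + 7b + 36 from numerator and denominator to get the reduced form.

(b^3 − 5b − 44)/(5b^2 − 5b − 210)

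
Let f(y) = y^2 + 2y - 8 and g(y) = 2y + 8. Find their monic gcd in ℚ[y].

Euclidean algorithm in ℚ[y]:
  y^2 + 2y - 8 = ((1/2)y - 1)(2y + 8) + (0)
Last nonzero remainder: 2y + 8. Dividing through by 2 gives the monic gcd y + 4.

y + 4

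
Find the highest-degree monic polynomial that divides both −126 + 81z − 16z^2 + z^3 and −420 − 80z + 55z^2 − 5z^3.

42 − 13z + z^2

Euclidean algorithm in ℚ[z]:
  z^3 − 16z^2 + 81z − 126 = (−1/5)(−5z^3 + 55z^2 − 80z − 420) + (−5z^2 + 65z − 210)
  −5z^3 + 55z^2 − 80z − 420 = (z + 2)(−5z^2 + 65z − 210) + (0)
Last nonzero remainder: −5z^2 + 65z − 210. Dividing through by −5 gives the monic gcd z^2 − 13z + 42.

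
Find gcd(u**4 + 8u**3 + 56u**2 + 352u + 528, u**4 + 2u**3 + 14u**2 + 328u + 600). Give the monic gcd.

Apply the Euclidean algorithm:
  u**4 + 8u**3 + 56u**2 + 352u + 528 = (u**4 + 2u**3 + 14u**2 + 328u + 600) + (6u**3 + 42u**2 + 24u - 72)
  u**4 + 2u**3 + 14u**2 + 328u + 600 = ((1/6)u - 5/6)(6u**3 + 42u**2 + 24u - 72) + (45u**2 + 360u + 540)
  6u**3 + 42u**2 + 24u - 72 = ((2/15)u - 2/15)(45u**2 + 360u + 540) + (0)
Last nonzero remainder: 45u**2 + 360u + 540. Dividing through by 45 gives the monic gcd u**2 + 8u + 12.

u**2 + 8u + 12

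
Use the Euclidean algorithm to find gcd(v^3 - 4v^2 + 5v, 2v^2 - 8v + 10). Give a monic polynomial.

v^2 - 4v + 5

By polynomial division,
  v^3 - 4v^2 + 5v = ((1/2)v)(2v^2 - 8v + 10) + (0)
Last nonzero remainder: 2v^2 - 8v + 10. Dividing through by 2 gives the monic gcd v^2 - 4v + 5.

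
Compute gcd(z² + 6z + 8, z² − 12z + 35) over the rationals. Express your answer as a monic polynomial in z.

1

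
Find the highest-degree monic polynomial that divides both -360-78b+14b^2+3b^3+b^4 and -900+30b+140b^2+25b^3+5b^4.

90+42b+7b^2+b^3

Apply the Euclidean algorithm:
  b^4+3b^3+14b^2-78b-360 = (1/5)(5b^4+25b^3+140b^2+30b-900) + (-2b^3-14b^2-84b-180)
  5b^4+25b^3+140b^2+30b-900 = (-(5/2)b+5)(-2b^3-14b^2-84b-180) + (0)
Last nonzero remainder: -2b^3-14b^2-84b-180. Dividing through by -2 gives the monic gcd b^3+7b^2+42b+90.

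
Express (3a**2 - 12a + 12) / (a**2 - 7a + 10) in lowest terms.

By polynomial division,
  3a**2 - 12a + 12 = (3)(a**2 - 7a + 10) + (9a - 18)
  a**2 - 7a + 10 = ((1/9)a - 5/9)(9a - 18) + (0)
Last nonzero remainder: 9a - 18. Dividing through by 9 gives the monic gcd a - 2.
Cancel a - 2 from numerator and denominator to get the reduced form.

(3a - 6)/(a - 5)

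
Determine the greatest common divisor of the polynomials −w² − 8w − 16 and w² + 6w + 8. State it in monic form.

By polynomial division,
  −w² − 8w − 16 = (−1)(w² + 6w + 8) + (−2w − 8)
  w² + 6w + 8 = (−(1/2)w − 1)(−2w − 8) + (0)
Last nonzero remainder: −2w − 8. Dividing through by −2 gives the monic gcd w + 4.

w + 4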